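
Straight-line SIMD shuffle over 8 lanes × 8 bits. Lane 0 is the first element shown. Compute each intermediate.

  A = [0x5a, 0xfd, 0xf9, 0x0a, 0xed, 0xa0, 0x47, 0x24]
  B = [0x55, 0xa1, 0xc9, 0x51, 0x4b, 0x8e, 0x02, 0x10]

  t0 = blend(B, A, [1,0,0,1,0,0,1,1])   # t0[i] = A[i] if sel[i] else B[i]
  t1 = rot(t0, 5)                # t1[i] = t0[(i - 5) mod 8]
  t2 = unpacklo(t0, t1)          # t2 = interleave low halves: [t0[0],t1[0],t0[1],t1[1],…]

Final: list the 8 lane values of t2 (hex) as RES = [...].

  t0: 5a a1 c9 0a 4b 8e 47 24
  t1: 0a 4b 8e 47 24 5a a1 c9
  t2: 5a 0a a1 4b c9 8e 0a 47

RES = [0x5a, 0x0a, 0xa1, 0x4b, 0xc9, 0x8e, 0x0a, 0x47]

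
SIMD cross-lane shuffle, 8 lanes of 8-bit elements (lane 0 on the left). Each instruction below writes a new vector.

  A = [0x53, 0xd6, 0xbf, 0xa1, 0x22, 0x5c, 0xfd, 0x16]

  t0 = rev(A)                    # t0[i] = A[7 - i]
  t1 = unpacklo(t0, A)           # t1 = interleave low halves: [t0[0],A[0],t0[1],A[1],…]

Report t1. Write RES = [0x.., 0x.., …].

→ t0 |16|fd|5c|22|a1|bf|d6|53|
→ t1 |16|53|fd|d6|5c|bf|22|a1|

RES = [ 0x16  0x53  0xfd  0xd6  0x5c  0xbf  0x22  0xa1 ]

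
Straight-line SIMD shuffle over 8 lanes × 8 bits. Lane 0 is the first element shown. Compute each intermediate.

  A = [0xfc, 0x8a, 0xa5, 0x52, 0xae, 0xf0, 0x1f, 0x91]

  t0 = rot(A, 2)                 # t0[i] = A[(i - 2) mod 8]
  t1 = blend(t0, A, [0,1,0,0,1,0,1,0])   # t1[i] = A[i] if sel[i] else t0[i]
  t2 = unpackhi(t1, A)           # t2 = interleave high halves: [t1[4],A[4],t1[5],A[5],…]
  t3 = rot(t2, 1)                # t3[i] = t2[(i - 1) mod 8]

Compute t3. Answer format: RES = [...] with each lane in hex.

RES = [ 0x91  0xae  0xae  0x52  0xf0  0x1f  0x1f  0xf0 ]

→ t0 |1f|91|fc|8a|a5|52|ae|f0|
→ t1 |1f|8a|fc|8a|ae|52|1f|f0|
→ t2 |ae|ae|52|f0|1f|1f|f0|91|
→ t3 |91|ae|ae|52|f0|1f|1f|f0|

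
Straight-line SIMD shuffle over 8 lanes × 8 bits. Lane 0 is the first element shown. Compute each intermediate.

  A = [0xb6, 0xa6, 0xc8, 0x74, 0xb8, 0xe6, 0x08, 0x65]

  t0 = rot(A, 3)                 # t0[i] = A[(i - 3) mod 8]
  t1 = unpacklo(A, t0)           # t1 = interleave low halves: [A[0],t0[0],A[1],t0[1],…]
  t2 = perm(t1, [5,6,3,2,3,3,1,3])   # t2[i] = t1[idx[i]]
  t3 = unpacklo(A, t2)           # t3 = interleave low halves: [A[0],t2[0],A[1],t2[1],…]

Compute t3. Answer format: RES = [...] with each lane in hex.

RES = [0xb6, 0x65, 0xa6, 0x74, 0xc8, 0x08, 0x74, 0xa6]

  t0: e6 08 65 b6 a6 c8 74 b8
  t1: b6 e6 a6 08 c8 65 74 b6
  t2: 65 74 08 a6 08 08 e6 08
  t3: b6 65 a6 74 c8 08 74 a6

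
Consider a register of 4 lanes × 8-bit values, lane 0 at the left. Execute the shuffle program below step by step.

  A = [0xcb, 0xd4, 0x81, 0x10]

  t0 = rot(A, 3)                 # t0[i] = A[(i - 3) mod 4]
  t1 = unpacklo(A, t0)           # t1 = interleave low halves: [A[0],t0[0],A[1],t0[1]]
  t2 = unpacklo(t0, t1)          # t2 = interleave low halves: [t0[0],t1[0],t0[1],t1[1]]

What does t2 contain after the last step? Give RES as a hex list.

RES = [0xd4, 0xcb, 0x81, 0xd4]

  t0: d4 81 10 cb
  t1: cb d4 d4 81
  t2: d4 cb 81 d4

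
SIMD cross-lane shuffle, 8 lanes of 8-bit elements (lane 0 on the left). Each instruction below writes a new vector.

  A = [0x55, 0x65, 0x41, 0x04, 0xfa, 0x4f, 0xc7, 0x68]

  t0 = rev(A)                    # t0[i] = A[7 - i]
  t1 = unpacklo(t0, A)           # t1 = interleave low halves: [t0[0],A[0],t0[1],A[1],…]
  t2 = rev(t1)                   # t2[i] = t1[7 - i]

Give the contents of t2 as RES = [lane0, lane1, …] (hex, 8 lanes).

  t0: 68 c7 4f fa 04 41 65 55
  t1: 68 55 c7 65 4f 41 fa 04
  t2: 04 fa 41 4f 65 c7 55 68

RES = [0x04, 0xfa, 0x41, 0x4f, 0x65, 0xc7, 0x55, 0x68]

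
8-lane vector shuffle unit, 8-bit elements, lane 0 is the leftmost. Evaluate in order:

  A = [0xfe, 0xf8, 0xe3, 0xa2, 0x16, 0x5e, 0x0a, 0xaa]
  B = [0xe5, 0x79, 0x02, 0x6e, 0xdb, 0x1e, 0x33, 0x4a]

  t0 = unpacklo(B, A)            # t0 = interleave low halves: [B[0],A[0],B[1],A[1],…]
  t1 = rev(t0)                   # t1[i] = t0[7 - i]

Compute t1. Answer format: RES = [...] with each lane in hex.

t0 = [0xe5, 0xfe, 0x79, 0xf8, 0x02, 0xe3, 0x6e, 0xa2]
t1 = [0xa2, 0x6e, 0xe3, 0x02, 0xf8, 0x79, 0xfe, 0xe5]

RES = [ 0xa2  0x6e  0xe3  0x02  0xf8  0x79  0xfe  0xe5 ]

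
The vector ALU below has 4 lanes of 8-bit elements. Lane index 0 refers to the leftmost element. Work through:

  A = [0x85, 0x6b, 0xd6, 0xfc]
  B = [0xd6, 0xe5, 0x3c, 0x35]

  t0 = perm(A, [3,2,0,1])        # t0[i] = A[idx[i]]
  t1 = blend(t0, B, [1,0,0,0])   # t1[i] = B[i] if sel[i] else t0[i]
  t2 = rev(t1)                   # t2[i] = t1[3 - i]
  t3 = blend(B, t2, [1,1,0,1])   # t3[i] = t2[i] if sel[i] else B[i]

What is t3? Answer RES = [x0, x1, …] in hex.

  t0: fc d6 85 6b
  t1: d6 d6 85 6b
  t2: 6b 85 d6 d6
  t3: 6b 85 3c d6

RES = [ 0x6b  0x85  0x3c  0xd6 ]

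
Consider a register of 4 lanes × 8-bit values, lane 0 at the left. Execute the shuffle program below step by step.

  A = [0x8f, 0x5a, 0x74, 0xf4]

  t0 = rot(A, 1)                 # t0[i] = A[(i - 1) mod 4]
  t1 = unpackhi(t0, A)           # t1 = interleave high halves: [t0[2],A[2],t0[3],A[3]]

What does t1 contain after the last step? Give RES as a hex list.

RES = [ 0x5a  0x74  0x74  0xf4 ]

t0 = [0xf4, 0x8f, 0x5a, 0x74]
t1 = [0x5a, 0x74, 0x74, 0xf4]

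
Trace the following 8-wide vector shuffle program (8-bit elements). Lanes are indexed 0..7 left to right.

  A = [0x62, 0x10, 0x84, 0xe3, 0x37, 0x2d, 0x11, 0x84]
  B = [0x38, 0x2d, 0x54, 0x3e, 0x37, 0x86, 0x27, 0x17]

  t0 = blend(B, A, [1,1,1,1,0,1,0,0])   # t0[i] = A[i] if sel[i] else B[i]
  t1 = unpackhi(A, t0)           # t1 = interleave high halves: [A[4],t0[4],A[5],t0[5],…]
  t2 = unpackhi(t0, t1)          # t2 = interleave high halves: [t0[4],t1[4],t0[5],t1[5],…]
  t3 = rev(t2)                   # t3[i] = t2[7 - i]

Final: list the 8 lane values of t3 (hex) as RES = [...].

RES = [0x17, 0x17, 0x84, 0x27, 0x27, 0x2d, 0x11, 0x37]

t0 = [0x62, 0x10, 0x84, 0xe3, 0x37, 0x2d, 0x27, 0x17]
t1 = [0x37, 0x37, 0x2d, 0x2d, 0x11, 0x27, 0x84, 0x17]
t2 = [0x37, 0x11, 0x2d, 0x27, 0x27, 0x84, 0x17, 0x17]
t3 = [0x17, 0x17, 0x84, 0x27, 0x27, 0x2d, 0x11, 0x37]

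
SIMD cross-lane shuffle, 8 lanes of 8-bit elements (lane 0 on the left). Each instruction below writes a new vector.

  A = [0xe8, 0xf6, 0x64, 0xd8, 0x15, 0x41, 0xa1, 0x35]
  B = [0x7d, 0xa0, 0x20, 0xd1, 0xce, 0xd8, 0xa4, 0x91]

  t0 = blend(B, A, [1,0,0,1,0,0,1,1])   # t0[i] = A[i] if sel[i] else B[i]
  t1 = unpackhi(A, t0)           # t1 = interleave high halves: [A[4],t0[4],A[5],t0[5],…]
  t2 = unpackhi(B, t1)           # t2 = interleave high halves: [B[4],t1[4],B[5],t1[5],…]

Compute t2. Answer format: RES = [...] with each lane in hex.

→ t0 |e8|a0|20|d8|ce|d8|a1|35|
→ t1 |15|ce|41|d8|a1|a1|35|35|
→ t2 |ce|a1|d8|a1|a4|35|91|35|

RES = [0xce, 0xa1, 0xd8, 0xa1, 0xa4, 0x35, 0x91, 0x35]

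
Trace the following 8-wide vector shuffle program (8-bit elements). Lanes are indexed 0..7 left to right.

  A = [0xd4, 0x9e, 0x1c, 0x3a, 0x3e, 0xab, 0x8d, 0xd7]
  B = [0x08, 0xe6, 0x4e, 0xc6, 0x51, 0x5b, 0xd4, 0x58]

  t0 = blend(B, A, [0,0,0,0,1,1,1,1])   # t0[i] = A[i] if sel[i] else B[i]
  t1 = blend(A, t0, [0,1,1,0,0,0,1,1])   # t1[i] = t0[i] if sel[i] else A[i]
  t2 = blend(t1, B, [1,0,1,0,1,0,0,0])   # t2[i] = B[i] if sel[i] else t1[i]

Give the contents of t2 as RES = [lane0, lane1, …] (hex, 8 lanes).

  t0: 08 e6 4e c6 3e ab 8d d7
  t1: d4 e6 4e 3a 3e ab 8d d7
  t2: 08 e6 4e 3a 51 ab 8d d7

RES = [0x08, 0xe6, 0x4e, 0x3a, 0x51, 0xab, 0x8d, 0xd7]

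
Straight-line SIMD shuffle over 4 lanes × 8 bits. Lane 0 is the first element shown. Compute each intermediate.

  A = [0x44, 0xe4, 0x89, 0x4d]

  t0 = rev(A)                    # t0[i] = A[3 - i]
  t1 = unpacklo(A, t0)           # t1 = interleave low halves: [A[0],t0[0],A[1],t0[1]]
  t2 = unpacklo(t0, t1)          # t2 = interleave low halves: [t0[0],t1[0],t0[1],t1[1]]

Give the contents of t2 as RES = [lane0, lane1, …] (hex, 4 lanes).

  t0: 4d 89 e4 44
  t1: 44 4d e4 89
  t2: 4d 44 89 4d

RES = [0x4d, 0x44, 0x89, 0x4d]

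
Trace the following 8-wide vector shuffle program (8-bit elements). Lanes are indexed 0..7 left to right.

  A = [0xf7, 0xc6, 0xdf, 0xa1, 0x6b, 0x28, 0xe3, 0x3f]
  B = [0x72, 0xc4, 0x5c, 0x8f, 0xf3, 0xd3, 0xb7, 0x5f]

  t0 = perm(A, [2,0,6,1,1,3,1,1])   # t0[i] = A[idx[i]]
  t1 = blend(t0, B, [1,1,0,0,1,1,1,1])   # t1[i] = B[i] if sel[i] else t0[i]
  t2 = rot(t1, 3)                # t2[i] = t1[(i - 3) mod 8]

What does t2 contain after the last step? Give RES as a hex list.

RES = [ 0xd3  0xb7  0x5f  0x72  0xc4  0xe3  0xc6  0xf3 ]

t0 = [0xdf, 0xf7, 0xe3, 0xc6, 0xc6, 0xa1, 0xc6, 0xc6]
t1 = [0x72, 0xc4, 0xe3, 0xc6, 0xf3, 0xd3, 0xb7, 0x5f]
t2 = [0xd3, 0xb7, 0x5f, 0x72, 0xc4, 0xe3, 0xc6, 0xf3]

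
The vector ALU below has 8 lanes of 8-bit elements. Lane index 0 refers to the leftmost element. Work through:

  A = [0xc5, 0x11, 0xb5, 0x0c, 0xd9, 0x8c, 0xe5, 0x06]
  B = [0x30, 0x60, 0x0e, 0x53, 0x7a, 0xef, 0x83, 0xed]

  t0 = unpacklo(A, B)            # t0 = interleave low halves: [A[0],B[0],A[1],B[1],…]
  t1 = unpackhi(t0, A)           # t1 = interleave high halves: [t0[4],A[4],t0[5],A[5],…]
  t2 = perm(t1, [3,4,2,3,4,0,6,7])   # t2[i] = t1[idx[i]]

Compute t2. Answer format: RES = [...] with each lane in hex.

RES = [0x8c, 0x0c, 0x0e, 0x8c, 0x0c, 0xb5, 0x53, 0x06]

t0 = [0xc5, 0x30, 0x11, 0x60, 0xb5, 0x0e, 0x0c, 0x53]
t1 = [0xb5, 0xd9, 0x0e, 0x8c, 0x0c, 0xe5, 0x53, 0x06]
t2 = [0x8c, 0x0c, 0x0e, 0x8c, 0x0c, 0xb5, 0x53, 0x06]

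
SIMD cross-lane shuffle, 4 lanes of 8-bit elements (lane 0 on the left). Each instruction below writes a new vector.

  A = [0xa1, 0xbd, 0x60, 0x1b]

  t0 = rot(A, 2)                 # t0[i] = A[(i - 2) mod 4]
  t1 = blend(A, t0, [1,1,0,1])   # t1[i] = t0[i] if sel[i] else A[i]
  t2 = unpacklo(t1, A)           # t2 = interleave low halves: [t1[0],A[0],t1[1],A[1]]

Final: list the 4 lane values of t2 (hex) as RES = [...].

→ t0 |60|1b|a1|bd|
→ t1 |60|1b|60|bd|
→ t2 |60|a1|1b|bd|

RES = [0x60, 0xa1, 0x1b, 0xbd]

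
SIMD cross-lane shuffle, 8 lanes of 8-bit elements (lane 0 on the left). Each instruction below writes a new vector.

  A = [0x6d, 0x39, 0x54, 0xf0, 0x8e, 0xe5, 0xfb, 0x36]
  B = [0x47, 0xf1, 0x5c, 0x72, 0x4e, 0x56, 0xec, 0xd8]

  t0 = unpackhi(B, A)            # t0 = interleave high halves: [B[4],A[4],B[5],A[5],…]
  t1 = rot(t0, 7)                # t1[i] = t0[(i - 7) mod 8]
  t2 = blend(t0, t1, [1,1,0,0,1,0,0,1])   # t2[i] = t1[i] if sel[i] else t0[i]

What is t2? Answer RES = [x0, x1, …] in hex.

t0 = [0x4e, 0x8e, 0x56, 0xe5, 0xec, 0xfb, 0xd8, 0x36]
t1 = [0x8e, 0x56, 0xe5, 0xec, 0xfb, 0xd8, 0x36, 0x4e]
t2 = [0x8e, 0x56, 0x56, 0xe5, 0xfb, 0xfb, 0xd8, 0x4e]

RES = [ 0x8e  0x56  0x56  0xe5  0xfb  0xfb  0xd8  0x4e ]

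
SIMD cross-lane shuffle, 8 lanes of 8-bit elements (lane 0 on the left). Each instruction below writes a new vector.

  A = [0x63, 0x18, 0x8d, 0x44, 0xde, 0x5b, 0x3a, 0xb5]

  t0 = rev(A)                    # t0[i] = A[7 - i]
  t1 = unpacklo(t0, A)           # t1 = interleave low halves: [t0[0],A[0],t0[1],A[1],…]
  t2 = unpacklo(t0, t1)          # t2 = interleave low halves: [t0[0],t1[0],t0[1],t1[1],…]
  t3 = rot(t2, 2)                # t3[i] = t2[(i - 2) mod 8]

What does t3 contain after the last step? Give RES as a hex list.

RES = [0xde, 0x18, 0xb5, 0xb5, 0x3a, 0x63, 0x5b, 0x3a]

  t0: b5 3a 5b de 44 8d 18 63
  t1: b5 63 3a 18 5b 8d de 44
  t2: b5 b5 3a 63 5b 3a de 18
  t3: de 18 b5 b5 3a 63 5b 3a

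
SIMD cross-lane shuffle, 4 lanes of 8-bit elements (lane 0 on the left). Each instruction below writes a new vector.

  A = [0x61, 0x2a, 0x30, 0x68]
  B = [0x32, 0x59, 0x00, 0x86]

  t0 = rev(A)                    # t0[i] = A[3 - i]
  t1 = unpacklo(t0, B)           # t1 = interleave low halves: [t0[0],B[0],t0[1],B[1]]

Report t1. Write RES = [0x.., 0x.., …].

RES = [0x68, 0x32, 0x30, 0x59]

t0 = [0x68, 0x30, 0x2a, 0x61]
t1 = [0x68, 0x32, 0x30, 0x59]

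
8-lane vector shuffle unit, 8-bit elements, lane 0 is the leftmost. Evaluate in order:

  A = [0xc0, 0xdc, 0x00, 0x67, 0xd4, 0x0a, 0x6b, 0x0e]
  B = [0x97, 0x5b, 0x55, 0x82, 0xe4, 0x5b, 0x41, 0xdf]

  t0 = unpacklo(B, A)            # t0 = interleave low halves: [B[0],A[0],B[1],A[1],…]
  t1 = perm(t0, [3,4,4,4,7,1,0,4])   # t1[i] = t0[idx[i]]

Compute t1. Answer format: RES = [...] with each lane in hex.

RES = [ 0xdc  0x55  0x55  0x55  0x67  0xc0  0x97  0x55 ]

t0 = [0x97, 0xc0, 0x5b, 0xdc, 0x55, 0x00, 0x82, 0x67]
t1 = [0xdc, 0x55, 0x55, 0x55, 0x67, 0xc0, 0x97, 0x55]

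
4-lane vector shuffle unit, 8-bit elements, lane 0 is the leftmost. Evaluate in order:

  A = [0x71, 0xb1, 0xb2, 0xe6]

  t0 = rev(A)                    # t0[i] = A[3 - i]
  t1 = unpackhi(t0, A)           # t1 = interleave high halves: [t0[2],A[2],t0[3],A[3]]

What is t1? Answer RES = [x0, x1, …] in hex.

→ t0 |e6|b2|b1|71|
→ t1 |b1|b2|71|e6|

RES = [ 0xb1  0xb2  0x71  0xe6 ]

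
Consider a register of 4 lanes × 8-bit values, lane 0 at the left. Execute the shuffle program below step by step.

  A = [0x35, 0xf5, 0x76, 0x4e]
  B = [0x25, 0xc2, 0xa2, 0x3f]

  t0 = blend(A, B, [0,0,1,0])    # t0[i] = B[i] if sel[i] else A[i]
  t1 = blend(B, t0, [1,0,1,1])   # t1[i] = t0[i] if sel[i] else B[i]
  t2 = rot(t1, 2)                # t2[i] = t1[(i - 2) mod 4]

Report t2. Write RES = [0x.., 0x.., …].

RES = [ 0xa2  0x4e  0x35  0xc2 ]

→ t0 |35|f5|a2|4e|
→ t1 |35|c2|a2|4e|
→ t2 |a2|4e|35|c2|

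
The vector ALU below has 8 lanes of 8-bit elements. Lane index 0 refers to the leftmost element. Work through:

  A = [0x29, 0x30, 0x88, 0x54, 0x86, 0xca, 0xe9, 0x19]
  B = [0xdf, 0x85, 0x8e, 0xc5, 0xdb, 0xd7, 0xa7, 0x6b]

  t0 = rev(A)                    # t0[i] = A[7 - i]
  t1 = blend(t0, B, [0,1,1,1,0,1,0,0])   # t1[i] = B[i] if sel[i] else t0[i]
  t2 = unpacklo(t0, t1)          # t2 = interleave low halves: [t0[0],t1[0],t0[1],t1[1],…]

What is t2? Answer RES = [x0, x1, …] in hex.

RES = [ 0x19  0x19  0xe9  0x85  0xca  0x8e  0x86  0xc5 ]

t0 = [0x19, 0xe9, 0xca, 0x86, 0x54, 0x88, 0x30, 0x29]
t1 = [0x19, 0x85, 0x8e, 0xc5, 0x54, 0xd7, 0x30, 0x29]
t2 = [0x19, 0x19, 0xe9, 0x85, 0xca, 0x8e, 0x86, 0xc5]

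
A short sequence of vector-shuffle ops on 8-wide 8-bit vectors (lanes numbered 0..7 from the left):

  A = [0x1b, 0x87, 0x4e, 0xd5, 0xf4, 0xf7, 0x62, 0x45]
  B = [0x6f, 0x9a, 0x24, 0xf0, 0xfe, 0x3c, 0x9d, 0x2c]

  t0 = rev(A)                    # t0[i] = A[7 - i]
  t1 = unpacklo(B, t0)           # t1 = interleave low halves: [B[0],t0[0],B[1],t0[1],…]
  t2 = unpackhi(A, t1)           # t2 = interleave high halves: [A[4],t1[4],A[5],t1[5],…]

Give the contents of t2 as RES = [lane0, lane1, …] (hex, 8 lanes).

  t0: 45 62 f7 f4 d5 4e 87 1b
  t1: 6f 45 9a 62 24 f7 f0 f4
  t2: f4 24 f7 f7 62 f0 45 f4

RES = [ 0xf4  0x24  0xf7  0xf7  0x62  0xf0  0x45  0xf4 ]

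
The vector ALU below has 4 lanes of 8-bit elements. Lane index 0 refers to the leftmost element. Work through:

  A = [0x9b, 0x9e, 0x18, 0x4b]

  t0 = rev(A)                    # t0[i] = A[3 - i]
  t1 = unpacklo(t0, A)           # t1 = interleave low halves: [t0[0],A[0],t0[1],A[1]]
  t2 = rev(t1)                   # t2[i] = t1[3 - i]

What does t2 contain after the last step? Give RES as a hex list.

t0 = [0x4b, 0x18, 0x9e, 0x9b]
t1 = [0x4b, 0x9b, 0x18, 0x9e]
t2 = [0x9e, 0x18, 0x9b, 0x4b]

RES = [ 0x9e  0x18  0x9b  0x4b ]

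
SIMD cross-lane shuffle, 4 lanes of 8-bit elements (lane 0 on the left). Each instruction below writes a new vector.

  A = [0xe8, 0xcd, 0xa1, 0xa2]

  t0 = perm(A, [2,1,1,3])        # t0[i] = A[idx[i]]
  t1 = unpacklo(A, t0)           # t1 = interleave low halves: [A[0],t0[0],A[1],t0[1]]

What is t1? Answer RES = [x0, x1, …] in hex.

RES = [0xe8, 0xa1, 0xcd, 0xcd]

→ t0 |a1|cd|cd|a2|
→ t1 |e8|a1|cd|cd|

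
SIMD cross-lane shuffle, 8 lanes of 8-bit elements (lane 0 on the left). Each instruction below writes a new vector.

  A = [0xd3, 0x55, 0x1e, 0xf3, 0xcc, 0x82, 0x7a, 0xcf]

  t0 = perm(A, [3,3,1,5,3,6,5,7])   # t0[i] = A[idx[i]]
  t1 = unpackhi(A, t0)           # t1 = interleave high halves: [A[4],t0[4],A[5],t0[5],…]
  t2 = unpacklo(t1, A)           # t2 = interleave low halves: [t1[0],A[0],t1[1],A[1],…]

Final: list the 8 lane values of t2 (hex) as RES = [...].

RES = [ 0xcc  0xd3  0xf3  0x55  0x82  0x1e  0x7a  0xf3 ]

→ t0 |f3|f3|55|82|f3|7a|82|cf|
→ t1 |cc|f3|82|7a|7a|82|cf|cf|
→ t2 |cc|d3|f3|55|82|1e|7a|f3|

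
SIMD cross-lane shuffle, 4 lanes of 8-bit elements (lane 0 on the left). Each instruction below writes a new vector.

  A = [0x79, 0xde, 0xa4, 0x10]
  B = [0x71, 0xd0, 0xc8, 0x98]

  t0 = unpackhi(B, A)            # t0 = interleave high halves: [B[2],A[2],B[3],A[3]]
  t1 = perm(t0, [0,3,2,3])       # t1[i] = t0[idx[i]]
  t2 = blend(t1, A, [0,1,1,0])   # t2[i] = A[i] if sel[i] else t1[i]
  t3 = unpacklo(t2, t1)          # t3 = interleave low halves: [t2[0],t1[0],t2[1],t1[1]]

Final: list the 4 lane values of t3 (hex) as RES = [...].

RES = [ 0xc8  0xc8  0xde  0x10 ]

t0 = [0xc8, 0xa4, 0x98, 0x10]
t1 = [0xc8, 0x10, 0x98, 0x10]
t2 = [0xc8, 0xde, 0xa4, 0x10]
t3 = [0xc8, 0xc8, 0xde, 0x10]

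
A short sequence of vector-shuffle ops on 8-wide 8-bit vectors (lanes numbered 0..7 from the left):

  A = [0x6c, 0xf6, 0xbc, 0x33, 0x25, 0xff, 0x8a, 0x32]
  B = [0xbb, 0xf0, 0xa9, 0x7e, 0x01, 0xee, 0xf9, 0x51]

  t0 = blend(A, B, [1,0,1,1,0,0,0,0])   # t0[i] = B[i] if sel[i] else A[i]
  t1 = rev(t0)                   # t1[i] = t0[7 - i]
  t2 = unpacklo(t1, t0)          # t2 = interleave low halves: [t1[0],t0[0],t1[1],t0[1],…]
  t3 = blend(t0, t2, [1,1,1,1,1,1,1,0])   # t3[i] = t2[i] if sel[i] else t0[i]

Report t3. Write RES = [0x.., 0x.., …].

RES = [0x32, 0xbb, 0x8a, 0xf6, 0xff, 0xa9, 0x25, 0x32]

  t0: bb f6 a9 7e 25 ff 8a 32
  t1: 32 8a ff 25 7e a9 f6 bb
  t2: 32 bb 8a f6 ff a9 25 7e
  t3: 32 bb 8a f6 ff a9 25 32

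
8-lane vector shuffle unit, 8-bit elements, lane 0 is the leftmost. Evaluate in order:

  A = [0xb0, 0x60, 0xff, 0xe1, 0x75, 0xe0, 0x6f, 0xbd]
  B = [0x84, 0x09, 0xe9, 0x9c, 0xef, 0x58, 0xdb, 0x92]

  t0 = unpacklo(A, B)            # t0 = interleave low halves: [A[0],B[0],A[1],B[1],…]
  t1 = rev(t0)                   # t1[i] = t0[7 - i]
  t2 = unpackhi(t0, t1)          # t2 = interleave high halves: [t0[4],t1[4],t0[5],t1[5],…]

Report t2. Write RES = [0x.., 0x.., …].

RES = [ 0xff  0x09  0xe9  0x60  0xe1  0x84  0x9c  0xb0 ]

t0 = [0xb0, 0x84, 0x60, 0x09, 0xff, 0xe9, 0xe1, 0x9c]
t1 = [0x9c, 0xe1, 0xe9, 0xff, 0x09, 0x60, 0x84, 0xb0]
t2 = [0xff, 0x09, 0xe9, 0x60, 0xe1, 0x84, 0x9c, 0xb0]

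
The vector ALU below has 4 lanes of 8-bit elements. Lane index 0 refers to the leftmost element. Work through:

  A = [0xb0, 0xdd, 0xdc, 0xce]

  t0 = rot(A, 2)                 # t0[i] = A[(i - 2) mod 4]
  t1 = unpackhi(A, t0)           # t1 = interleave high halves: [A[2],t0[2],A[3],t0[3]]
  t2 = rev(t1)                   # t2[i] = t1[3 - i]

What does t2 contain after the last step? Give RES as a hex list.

RES = [ 0xdd  0xce  0xb0  0xdc ]

  t0: dc ce b0 dd
  t1: dc b0 ce dd
  t2: dd ce b0 dc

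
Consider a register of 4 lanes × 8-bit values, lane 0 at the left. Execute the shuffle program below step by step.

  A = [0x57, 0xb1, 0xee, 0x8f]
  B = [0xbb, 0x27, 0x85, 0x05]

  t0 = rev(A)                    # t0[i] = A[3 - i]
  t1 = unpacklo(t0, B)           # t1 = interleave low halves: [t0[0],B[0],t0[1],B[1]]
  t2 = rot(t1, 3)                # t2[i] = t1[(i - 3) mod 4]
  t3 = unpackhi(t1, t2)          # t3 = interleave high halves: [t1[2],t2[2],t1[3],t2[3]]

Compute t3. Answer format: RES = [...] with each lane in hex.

t0 = [0x8f, 0xee, 0xb1, 0x57]
t1 = [0x8f, 0xbb, 0xee, 0x27]
t2 = [0xbb, 0xee, 0x27, 0x8f]
t3 = [0xee, 0x27, 0x27, 0x8f]

RES = [ 0xee  0x27  0x27  0x8f ]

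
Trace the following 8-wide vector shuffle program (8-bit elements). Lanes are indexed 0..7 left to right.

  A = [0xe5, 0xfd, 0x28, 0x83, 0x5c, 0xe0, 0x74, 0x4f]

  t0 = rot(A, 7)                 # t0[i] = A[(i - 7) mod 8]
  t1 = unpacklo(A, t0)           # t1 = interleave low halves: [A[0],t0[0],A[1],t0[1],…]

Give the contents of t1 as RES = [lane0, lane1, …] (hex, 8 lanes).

RES = [ 0xe5  0xfd  0xfd  0x28  0x28  0x83  0x83  0x5c ]

→ t0 |fd|28|83|5c|e0|74|4f|e5|
→ t1 |e5|fd|fd|28|28|83|83|5c|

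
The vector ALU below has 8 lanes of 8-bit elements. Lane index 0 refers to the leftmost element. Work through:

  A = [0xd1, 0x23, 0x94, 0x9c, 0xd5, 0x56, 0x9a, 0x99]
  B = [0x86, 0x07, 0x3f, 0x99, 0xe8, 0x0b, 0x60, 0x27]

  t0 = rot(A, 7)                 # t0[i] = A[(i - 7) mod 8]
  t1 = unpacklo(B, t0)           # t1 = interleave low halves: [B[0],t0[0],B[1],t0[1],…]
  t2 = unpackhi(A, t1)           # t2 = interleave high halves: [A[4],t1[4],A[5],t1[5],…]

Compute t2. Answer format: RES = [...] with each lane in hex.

→ t0 |23|94|9c|d5|56|9a|99|d1|
→ t1 |86|23|07|94|3f|9c|99|d5|
→ t2 |d5|3f|56|9c|9a|99|99|d5|

RES = [0xd5, 0x3f, 0x56, 0x9c, 0x9a, 0x99, 0x99, 0xd5]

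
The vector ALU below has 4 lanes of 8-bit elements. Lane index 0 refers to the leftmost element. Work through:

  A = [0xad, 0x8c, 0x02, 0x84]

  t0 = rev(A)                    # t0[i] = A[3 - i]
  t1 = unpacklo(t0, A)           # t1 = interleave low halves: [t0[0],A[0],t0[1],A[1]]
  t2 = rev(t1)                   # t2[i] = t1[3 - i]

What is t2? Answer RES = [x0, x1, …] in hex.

RES = [ 0x8c  0x02  0xad  0x84 ]

  t0: 84 02 8c ad
  t1: 84 ad 02 8c
  t2: 8c 02 ad 84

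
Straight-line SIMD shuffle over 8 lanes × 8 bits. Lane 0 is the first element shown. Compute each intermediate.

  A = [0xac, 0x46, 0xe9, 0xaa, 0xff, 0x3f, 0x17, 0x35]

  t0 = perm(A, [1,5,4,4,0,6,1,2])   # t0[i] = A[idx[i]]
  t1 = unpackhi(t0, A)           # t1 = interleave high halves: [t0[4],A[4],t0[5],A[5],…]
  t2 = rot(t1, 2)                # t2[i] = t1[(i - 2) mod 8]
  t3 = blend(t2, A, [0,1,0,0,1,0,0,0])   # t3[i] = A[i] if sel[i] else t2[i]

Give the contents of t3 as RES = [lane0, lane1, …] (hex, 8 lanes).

RES = [0xe9, 0x46, 0xac, 0xff, 0xff, 0x3f, 0x46, 0x17]

  t0: 46 3f ff ff ac 17 46 e9
  t1: ac ff 17 3f 46 17 e9 35
  t2: e9 35 ac ff 17 3f 46 17
  t3: e9 46 ac ff ff 3f 46 17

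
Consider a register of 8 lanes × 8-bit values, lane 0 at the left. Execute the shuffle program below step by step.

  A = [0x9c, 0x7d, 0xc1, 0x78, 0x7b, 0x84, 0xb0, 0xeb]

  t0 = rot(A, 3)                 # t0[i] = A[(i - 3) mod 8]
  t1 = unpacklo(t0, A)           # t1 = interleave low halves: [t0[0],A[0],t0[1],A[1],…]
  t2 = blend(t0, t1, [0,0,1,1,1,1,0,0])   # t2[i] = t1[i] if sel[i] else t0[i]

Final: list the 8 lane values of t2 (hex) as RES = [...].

  t0: 84 b0 eb 9c 7d c1 78 7b
  t1: 84 9c b0 7d eb c1 9c 78
  t2: 84 b0 b0 7d eb c1 78 7b

RES = [ 0x84  0xb0  0xb0  0x7d  0xeb  0xc1  0x78  0x7b ]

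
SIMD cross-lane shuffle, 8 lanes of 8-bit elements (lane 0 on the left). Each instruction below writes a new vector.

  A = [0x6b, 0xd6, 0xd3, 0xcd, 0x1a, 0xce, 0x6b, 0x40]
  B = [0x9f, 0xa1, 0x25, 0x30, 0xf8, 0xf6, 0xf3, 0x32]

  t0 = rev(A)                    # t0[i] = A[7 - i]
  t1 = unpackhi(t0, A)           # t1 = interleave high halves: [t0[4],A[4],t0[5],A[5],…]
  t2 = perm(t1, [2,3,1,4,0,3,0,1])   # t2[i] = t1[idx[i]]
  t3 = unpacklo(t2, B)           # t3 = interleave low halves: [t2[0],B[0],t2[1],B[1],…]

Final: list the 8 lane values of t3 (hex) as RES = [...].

RES = [0xd3, 0x9f, 0xce, 0xa1, 0x1a, 0x25, 0xd6, 0x30]

→ t0 |40|6b|ce|1a|cd|d3|d6|6b|
→ t1 |cd|1a|d3|ce|d6|6b|6b|40|
→ t2 |d3|ce|1a|d6|cd|ce|cd|1a|
→ t3 |d3|9f|ce|a1|1a|25|d6|30|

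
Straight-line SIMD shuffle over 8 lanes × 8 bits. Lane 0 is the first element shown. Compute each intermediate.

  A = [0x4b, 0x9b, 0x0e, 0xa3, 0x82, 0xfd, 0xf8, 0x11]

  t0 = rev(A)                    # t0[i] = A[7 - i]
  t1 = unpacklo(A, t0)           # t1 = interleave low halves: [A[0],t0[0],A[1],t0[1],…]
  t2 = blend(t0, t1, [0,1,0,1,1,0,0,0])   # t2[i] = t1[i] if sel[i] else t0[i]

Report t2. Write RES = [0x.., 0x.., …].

  t0: 11 f8 fd 82 a3 0e 9b 4b
  t1: 4b 11 9b f8 0e fd a3 82
  t2: 11 11 fd f8 0e 0e 9b 4b

RES = [ 0x11  0x11  0xfd  0xf8  0x0e  0x0e  0x9b  0x4b ]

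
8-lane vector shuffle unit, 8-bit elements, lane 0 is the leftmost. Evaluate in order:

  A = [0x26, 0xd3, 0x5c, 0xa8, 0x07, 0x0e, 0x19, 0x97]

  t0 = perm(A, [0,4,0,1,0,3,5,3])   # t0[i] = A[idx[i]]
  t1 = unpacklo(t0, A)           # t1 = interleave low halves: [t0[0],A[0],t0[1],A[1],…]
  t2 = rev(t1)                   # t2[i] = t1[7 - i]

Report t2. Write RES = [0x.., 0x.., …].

→ t0 |26|07|26|d3|26|a8|0e|a8|
→ t1 |26|26|07|d3|26|5c|d3|a8|
→ t2 |a8|d3|5c|26|d3|07|26|26|

RES = [ 0xa8  0xd3  0x5c  0x26  0xd3  0x07  0x26  0x26 ]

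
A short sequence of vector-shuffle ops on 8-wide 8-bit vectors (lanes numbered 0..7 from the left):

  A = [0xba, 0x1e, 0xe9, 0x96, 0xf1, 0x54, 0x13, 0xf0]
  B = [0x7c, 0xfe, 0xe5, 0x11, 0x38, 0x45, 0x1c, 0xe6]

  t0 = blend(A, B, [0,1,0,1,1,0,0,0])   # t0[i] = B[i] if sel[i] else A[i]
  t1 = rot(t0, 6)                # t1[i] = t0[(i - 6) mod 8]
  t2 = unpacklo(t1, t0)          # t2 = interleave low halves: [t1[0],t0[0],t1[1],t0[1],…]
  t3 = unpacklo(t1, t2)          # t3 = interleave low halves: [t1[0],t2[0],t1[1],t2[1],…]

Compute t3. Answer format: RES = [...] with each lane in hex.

RES = [ 0xe9  0xe9  0x11  0xba  0x38  0x11  0x54  0xfe ]

  t0: ba fe e9 11 38 54 13 f0
  t1: e9 11 38 54 13 f0 ba fe
  t2: e9 ba 11 fe 38 e9 54 11
  t3: e9 e9 11 ba 38 11 54 fe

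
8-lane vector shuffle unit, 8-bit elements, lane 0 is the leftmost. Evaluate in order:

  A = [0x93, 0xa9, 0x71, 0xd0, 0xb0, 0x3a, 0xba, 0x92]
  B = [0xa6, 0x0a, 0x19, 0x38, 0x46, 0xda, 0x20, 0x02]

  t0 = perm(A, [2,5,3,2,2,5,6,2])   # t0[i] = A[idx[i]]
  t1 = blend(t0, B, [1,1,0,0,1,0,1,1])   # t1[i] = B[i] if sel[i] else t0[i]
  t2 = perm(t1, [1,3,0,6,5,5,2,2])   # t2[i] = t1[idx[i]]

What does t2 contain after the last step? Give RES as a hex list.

  t0: 71 3a d0 71 71 3a ba 71
  t1: a6 0a d0 71 46 3a 20 02
  t2: 0a 71 a6 20 3a 3a d0 d0

RES = [ 0x0a  0x71  0xa6  0x20  0x3a  0x3a  0xd0  0xd0 ]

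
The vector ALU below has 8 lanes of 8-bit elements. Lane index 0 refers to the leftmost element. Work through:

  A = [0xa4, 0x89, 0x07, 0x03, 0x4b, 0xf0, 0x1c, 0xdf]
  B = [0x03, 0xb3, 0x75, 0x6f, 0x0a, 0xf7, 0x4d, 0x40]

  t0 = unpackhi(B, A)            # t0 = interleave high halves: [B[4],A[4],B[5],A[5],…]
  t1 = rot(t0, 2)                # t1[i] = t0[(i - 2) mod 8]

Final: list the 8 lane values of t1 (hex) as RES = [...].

  t0: 0a 4b f7 f0 4d 1c 40 df
  t1: 40 df 0a 4b f7 f0 4d 1c

RES = [0x40, 0xdf, 0x0a, 0x4b, 0xf7, 0xf0, 0x4d, 0x1c]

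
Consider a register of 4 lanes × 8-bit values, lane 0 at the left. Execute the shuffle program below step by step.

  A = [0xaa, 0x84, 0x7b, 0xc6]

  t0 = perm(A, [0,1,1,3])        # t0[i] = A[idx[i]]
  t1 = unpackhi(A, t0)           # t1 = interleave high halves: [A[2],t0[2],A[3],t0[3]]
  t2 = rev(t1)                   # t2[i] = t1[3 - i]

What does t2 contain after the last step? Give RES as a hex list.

  t0: aa 84 84 c6
  t1: 7b 84 c6 c6
  t2: c6 c6 84 7b

RES = [ 0xc6  0xc6  0x84  0x7b ]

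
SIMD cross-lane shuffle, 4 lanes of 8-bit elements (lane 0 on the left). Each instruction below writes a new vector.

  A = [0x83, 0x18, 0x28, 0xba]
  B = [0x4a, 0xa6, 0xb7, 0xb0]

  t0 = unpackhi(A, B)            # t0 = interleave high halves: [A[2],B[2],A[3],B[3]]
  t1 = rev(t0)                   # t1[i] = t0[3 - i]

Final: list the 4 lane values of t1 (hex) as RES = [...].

RES = [ 0xb0  0xba  0xb7  0x28 ]

  t0: 28 b7 ba b0
  t1: b0 ba b7 28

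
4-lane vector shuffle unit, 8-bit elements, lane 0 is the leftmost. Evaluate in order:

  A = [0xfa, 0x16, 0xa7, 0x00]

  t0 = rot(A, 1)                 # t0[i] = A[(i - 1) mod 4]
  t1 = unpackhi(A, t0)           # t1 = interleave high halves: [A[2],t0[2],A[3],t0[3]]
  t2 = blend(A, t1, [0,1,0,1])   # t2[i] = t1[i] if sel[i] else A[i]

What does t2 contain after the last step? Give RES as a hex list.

→ t0 |00|fa|16|a7|
→ t1 |a7|16|00|a7|
→ t2 |fa|16|a7|a7|

RES = [0xfa, 0x16, 0xa7, 0xa7]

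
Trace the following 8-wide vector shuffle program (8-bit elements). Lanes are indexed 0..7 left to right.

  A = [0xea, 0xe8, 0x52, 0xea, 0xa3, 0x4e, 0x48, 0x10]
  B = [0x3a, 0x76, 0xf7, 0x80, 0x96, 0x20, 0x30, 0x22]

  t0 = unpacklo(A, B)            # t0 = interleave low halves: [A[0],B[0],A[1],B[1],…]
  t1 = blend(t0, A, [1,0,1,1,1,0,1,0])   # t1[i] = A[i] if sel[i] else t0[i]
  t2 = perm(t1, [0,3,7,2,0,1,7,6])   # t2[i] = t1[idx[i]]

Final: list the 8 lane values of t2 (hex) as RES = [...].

RES = [ 0xea  0xea  0x80  0x52  0xea  0x3a  0x80  0x48 ]

→ t0 |ea|3a|e8|76|52|f7|ea|80|
→ t1 |ea|3a|52|ea|a3|f7|48|80|
→ t2 |ea|ea|80|52|ea|3a|80|48|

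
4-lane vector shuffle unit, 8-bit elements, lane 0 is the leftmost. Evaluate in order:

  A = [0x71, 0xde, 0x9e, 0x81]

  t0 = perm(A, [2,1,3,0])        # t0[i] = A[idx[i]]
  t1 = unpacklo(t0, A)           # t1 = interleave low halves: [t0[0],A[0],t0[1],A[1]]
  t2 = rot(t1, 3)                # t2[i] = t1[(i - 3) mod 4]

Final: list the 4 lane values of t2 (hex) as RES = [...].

  t0: 9e de 81 71
  t1: 9e 71 de de
  t2: 71 de de 9e

RES = [ 0x71  0xde  0xde  0x9e ]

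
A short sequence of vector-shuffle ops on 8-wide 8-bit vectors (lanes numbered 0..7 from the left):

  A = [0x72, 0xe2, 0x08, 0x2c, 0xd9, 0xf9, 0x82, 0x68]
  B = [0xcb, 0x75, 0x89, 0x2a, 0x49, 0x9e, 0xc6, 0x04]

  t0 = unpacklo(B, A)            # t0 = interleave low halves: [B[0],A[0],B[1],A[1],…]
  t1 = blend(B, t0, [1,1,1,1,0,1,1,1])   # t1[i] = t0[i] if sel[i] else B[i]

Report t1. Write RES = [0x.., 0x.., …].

  t0: cb 72 75 e2 89 08 2a 2c
  t1: cb 72 75 e2 49 08 2a 2c

RES = [0xcb, 0x72, 0x75, 0xe2, 0x49, 0x08, 0x2a, 0x2c]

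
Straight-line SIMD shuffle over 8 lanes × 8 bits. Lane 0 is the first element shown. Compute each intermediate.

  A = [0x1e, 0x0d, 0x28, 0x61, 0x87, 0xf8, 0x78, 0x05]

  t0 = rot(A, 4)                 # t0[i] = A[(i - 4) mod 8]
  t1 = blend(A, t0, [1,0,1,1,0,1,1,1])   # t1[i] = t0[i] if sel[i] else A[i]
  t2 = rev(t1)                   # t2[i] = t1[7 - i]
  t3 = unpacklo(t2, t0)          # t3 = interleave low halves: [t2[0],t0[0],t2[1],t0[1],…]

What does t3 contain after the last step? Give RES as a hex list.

RES = [ 0x61  0x87  0x28  0xf8  0x0d  0x78  0x87  0x05 ]

→ t0 |87|f8|78|05|1e|0d|28|61|
→ t1 |87|0d|78|05|87|0d|28|61|
→ t2 |61|28|0d|87|05|78|0d|87|
→ t3 |61|87|28|f8|0d|78|87|05|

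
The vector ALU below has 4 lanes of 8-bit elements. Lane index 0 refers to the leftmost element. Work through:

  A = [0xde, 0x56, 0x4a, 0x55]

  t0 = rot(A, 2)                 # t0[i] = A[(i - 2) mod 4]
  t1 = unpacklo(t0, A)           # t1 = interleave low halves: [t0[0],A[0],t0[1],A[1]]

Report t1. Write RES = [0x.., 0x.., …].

→ t0 |4a|55|de|56|
→ t1 |4a|de|55|56|

RES = [0x4a, 0xde, 0x55, 0x56]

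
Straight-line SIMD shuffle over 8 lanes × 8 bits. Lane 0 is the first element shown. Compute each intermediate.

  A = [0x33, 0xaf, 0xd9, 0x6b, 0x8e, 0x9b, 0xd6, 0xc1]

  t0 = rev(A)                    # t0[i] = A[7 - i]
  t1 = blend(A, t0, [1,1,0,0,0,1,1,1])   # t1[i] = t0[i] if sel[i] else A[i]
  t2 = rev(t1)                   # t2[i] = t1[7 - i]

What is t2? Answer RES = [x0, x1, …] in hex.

RES = [ 0x33  0xaf  0xd9  0x8e  0x6b  0xd9  0xd6  0xc1 ]

→ t0 |c1|d6|9b|8e|6b|d9|af|33|
→ t1 |c1|d6|d9|6b|8e|d9|af|33|
→ t2 |33|af|d9|8e|6b|d9|d6|c1|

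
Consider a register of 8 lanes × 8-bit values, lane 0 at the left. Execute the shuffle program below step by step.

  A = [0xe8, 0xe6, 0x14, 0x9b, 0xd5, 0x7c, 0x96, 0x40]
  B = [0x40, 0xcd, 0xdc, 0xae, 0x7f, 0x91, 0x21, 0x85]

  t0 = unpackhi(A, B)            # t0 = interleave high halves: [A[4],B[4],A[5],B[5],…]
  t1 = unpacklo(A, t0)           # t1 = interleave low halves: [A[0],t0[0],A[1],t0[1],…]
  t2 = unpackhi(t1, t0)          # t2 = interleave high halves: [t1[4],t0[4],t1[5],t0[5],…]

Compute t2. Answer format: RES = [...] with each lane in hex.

→ t0 |d5|7f|7c|91|96|21|40|85|
→ t1 |e8|d5|e6|7f|14|7c|9b|91|
→ t2 |14|96|7c|21|9b|40|91|85|

RES = [0x14, 0x96, 0x7c, 0x21, 0x9b, 0x40, 0x91, 0x85]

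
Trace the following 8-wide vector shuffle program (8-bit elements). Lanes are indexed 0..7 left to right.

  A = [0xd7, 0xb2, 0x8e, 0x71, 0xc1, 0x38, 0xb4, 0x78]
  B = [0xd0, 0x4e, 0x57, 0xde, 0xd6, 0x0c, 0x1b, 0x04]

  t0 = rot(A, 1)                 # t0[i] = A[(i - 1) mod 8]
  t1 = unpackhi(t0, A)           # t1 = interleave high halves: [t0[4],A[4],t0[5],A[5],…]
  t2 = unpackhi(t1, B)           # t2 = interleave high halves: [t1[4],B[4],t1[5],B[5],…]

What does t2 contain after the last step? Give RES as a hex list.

t0 = [0x78, 0xd7, 0xb2, 0x8e, 0x71, 0xc1, 0x38, 0xb4]
t1 = [0x71, 0xc1, 0xc1, 0x38, 0x38, 0xb4, 0xb4, 0x78]
t2 = [0x38, 0xd6, 0xb4, 0x0c, 0xb4, 0x1b, 0x78, 0x04]

RES = [ 0x38  0xd6  0xb4  0x0c  0xb4  0x1b  0x78  0x04 ]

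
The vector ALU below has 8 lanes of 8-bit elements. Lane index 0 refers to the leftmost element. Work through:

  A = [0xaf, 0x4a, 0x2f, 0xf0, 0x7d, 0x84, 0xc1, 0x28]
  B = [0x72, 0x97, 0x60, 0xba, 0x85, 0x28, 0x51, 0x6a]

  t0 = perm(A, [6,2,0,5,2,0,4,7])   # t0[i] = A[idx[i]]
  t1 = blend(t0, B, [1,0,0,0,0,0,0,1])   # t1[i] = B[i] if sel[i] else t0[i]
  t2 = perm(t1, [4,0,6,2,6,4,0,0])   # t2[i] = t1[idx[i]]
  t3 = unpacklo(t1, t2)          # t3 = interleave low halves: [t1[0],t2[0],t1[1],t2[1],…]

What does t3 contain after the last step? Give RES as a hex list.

→ t0 |c1|2f|af|84|2f|af|7d|28|
→ t1 |72|2f|af|84|2f|af|7d|6a|
→ t2 |2f|72|7d|af|7d|2f|72|72|
→ t3 |72|2f|2f|72|af|7d|84|af|

RES = [ 0x72  0x2f  0x2f  0x72  0xaf  0x7d  0x84  0xaf ]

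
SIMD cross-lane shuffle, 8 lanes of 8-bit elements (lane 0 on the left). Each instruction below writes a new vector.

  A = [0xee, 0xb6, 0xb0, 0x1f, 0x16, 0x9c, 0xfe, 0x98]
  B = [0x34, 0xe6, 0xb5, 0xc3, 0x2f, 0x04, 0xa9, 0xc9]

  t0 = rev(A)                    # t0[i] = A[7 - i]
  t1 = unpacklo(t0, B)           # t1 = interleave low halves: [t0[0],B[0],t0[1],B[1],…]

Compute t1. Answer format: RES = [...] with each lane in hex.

RES = [0x98, 0x34, 0xfe, 0xe6, 0x9c, 0xb5, 0x16, 0xc3]

t0 = [0x98, 0xfe, 0x9c, 0x16, 0x1f, 0xb0, 0xb6, 0xee]
t1 = [0x98, 0x34, 0xfe, 0xe6, 0x9c, 0xb5, 0x16, 0xc3]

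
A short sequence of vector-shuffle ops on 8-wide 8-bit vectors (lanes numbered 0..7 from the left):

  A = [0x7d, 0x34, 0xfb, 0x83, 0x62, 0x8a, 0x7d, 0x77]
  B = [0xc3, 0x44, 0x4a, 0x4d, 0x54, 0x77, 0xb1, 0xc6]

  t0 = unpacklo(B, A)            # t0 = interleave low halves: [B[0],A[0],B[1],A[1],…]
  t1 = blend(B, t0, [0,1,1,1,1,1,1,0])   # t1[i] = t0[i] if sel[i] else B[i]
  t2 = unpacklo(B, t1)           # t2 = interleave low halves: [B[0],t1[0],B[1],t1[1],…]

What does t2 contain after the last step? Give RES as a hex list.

  t0: c3 7d 44 34 4a fb 4d 83
  t1: c3 7d 44 34 4a fb 4d c6
  t2: c3 c3 44 7d 4a 44 4d 34

RES = [0xc3, 0xc3, 0x44, 0x7d, 0x4a, 0x44, 0x4d, 0x34]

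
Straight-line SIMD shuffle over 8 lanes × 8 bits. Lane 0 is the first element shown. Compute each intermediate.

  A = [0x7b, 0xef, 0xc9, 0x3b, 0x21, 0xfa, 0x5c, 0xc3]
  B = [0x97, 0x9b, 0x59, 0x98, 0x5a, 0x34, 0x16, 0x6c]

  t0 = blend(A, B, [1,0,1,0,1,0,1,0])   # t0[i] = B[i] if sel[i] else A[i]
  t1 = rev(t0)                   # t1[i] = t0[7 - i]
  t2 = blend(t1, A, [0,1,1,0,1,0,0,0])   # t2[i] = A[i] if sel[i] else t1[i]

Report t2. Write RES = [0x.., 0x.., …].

t0 = [0x97, 0xef, 0x59, 0x3b, 0x5a, 0xfa, 0x16, 0xc3]
t1 = [0xc3, 0x16, 0xfa, 0x5a, 0x3b, 0x59, 0xef, 0x97]
t2 = [0xc3, 0xef, 0xc9, 0x5a, 0x21, 0x59, 0xef, 0x97]

RES = [ 0xc3  0xef  0xc9  0x5a  0x21  0x59  0xef  0x97 ]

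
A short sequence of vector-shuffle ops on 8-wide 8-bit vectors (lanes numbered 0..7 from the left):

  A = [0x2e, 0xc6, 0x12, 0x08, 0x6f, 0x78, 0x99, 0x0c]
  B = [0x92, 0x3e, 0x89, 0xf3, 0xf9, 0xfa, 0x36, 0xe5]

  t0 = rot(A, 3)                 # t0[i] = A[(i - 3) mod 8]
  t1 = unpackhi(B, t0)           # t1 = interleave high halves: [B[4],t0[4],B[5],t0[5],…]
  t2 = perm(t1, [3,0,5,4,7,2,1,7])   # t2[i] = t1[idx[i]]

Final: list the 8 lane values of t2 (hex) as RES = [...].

RES = [0x12, 0xf9, 0x08, 0x36, 0x6f, 0xfa, 0xc6, 0x6f]

  t0: 78 99 0c 2e c6 12 08 6f
  t1: f9 c6 fa 12 36 08 e5 6f
  t2: 12 f9 08 36 6f fa c6 6f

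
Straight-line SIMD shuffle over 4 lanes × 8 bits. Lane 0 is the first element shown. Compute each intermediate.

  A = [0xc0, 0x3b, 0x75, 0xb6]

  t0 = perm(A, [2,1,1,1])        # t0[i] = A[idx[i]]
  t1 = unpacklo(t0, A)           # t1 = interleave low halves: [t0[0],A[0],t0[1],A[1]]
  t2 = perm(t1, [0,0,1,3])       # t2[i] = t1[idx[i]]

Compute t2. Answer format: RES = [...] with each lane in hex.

RES = [ 0x75  0x75  0xc0  0x3b ]

→ t0 |75|3b|3b|3b|
→ t1 |75|c0|3b|3b|
→ t2 |75|75|c0|3b|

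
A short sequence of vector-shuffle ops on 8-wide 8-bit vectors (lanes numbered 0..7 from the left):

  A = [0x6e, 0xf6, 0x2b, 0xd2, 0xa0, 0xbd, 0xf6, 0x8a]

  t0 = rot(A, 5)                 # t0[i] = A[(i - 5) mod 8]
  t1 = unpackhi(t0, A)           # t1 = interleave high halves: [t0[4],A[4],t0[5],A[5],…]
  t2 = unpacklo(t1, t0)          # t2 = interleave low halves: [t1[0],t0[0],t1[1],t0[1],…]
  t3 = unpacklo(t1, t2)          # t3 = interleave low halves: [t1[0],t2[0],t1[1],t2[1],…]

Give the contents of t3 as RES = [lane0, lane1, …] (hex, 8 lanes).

→ t0 |d2|a0|bd|f6|8a|6e|f6|2b|
→ t1 |8a|a0|6e|bd|f6|f6|2b|8a|
→ t2 |8a|d2|a0|a0|6e|bd|bd|f6|
→ t3 |8a|8a|a0|d2|6e|a0|bd|a0|

RES = [ 0x8a  0x8a  0xa0  0xd2  0x6e  0xa0  0xbd  0xa0 ]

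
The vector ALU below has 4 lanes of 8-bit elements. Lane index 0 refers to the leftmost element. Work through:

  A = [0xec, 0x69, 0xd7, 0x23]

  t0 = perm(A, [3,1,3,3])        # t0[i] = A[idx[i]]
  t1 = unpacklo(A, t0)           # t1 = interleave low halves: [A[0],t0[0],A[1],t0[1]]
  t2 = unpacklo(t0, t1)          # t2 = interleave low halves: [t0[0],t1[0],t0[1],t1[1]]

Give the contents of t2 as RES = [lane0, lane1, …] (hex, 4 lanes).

RES = [ 0x23  0xec  0x69  0x23 ]

→ t0 |23|69|23|23|
→ t1 |ec|23|69|69|
→ t2 |23|ec|69|23|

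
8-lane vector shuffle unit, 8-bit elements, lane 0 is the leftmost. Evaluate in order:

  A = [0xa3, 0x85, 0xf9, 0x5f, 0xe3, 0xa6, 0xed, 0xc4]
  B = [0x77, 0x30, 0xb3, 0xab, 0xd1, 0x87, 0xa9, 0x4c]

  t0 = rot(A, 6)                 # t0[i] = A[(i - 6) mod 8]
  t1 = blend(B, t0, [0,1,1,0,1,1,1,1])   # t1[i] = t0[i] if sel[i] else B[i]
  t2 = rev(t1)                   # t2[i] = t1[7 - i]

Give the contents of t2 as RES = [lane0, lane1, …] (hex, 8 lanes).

RES = [ 0x85  0xa3  0xc4  0xed  0xab  0xe3  0x5f  0x77 ]

→ t0 |f9|5f|e3|a6|ed|c4|a3|85|
→ t1 |77|5f|e3|ab|ed|c4|a3|85|
→ t2 |85|a3|c4|ed|ab|e3|5f|77|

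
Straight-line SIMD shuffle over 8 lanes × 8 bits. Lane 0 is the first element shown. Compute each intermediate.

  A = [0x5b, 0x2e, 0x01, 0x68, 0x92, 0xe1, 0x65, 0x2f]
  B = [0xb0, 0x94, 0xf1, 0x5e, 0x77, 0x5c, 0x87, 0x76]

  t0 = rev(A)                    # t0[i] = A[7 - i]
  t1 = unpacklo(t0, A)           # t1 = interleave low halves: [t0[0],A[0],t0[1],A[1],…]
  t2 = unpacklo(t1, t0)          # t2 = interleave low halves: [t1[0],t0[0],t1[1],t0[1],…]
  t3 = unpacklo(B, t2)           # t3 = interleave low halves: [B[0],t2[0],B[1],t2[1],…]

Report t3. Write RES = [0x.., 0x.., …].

t0 = [0x2f, 0x65, 0xe1, 0x92, 0x68, 0x01, 0x2e, 0x5b]
t1 = [0x2f, 0x5b, 0x65, 0x2e, 0xe1, 0x01, 0x92, 0x68]
t2 = [0x2f, 0x2f, 0x5b, 0x65, 0x65, 0xe1, 0x2e, 0x92]
t3 = [0xb0, 0x2f, 0x94, 0x2f, 0xf1, 0x5b, 0x5e, 0x65]

RES = [ 0xb0  0x2f  0x94  0x2f  0xf1  0x5b  0x5e  0x65 ]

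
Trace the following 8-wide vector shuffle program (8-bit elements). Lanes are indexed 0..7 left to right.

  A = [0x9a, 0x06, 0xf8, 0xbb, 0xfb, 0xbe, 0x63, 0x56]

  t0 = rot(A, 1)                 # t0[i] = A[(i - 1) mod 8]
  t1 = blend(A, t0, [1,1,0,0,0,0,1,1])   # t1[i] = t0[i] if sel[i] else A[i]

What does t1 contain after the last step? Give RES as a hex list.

t0 = [0x56, 0x9a, 0x06, 0xf8, 0xbb, 0xfb, 0xbe, 0x63]
t1 = [0x56, 0x9a, 0xf8, 0xbb, 0xfb, 0xbe, 0xbe, 0x63]

RES = [0x56, 0x9a, 0xf8, 0xbb, 0xfb, 0xbe, 0xbe, 0x63]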